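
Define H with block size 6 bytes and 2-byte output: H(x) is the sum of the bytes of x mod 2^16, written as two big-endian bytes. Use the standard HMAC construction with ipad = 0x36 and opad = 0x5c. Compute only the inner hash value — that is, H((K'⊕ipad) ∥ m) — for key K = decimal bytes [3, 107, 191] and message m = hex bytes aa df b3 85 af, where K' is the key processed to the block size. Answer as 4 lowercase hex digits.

Key decimal bytes [3, 107, 191] = 03 6b bf is 3 bytes ≤ B = 6; zero-pad to 6 bytes: K' = 03 6b bf 00 00 00.
K' ⊕ ipad = 35 5d 89 36 36 36.
Inner input = 35 5d 89 36 36 36 ∥ aa df b3 85 af.
Inner hash: sum = 53+93+137+54+54+54+170+223+179+133+175 = 1325 → 05 2d.

052d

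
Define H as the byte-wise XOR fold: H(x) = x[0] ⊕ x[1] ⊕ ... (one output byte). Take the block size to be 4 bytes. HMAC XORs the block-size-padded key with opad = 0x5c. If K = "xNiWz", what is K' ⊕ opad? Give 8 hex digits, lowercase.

2e5c5c5c

Key "xNiWz" = 78 4e 69 57 7a is 5 bytes > B = 4, so hash it first: H(key) = 72, then zero-pad to 4 bytes: K' = 72 00 00 00.
XOR each byte with 0x5c: 72⊕5c=2e, 00⊕5c=5c, 00⊕5c=5c, 00⊕5c=5c.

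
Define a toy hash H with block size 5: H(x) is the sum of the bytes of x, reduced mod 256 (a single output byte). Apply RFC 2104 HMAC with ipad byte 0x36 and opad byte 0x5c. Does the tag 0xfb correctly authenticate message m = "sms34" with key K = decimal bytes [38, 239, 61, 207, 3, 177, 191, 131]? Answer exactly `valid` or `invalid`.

Key decimal bytes [38, 239, 61, 207, 3, 177, 191, 131] = 26 ef 3d cf 03 b1 bf 83 is 8 bytes > B = 5, so hash it first: H(key) = 17, then zero-pad to 5 bytes: K' = 17 00 00 00 00.
K' ⊕ ipad = 21 36 36 36 36; K' ⊕ opad = 4b 5c 5c 5c 5c.
Inner hash: sum = 33+54+54+54+54+115+109+115+51+52 = 691; mod 256 = 179 → b3.
Outer hash (recomputed tag): sum = 75+92+92+92+92+179 = 622; mod 256 = 110 → 6e.
Recomputed tag = 6e; claimed = fb → mismatch.

invalid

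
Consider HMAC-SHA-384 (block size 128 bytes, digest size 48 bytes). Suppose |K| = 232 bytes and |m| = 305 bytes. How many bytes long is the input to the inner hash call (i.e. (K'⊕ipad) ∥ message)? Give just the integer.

433

Key is 232 > 128 bytes, so it is hashed to 48 bytes then zero-padded to 128: |K'| = 128.
Inner input = (K'⊕ipad) ∥ m → 128 + 305 = 433 bytes.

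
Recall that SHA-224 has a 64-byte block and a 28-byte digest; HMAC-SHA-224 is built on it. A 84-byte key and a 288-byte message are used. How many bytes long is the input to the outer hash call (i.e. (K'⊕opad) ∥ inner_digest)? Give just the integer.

92

Key is 84 > 64 bytes, so it is hashed to 28 bytes then zero-padded to 64: |K'| = 64.
Outer input = (K'⊕opad) ∥ H(inner) → 64 + 28 = 92 bytes.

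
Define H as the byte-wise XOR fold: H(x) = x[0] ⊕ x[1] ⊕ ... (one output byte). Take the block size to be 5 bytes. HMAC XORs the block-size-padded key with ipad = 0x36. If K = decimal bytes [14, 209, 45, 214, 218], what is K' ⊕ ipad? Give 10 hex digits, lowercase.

Key decimal bytes [14, 209, 45, 214, 218] = 0e d1 2d d6 da is exactly B = 5 bytes: K' = 0e d1 2d d6 da.
XOR each byte with 0x36: 0e⊕36=38, d1⊕36=e7, 2d⊕36=1b, d6⊕36=e0, da⊕36=ec.

38e71be0ec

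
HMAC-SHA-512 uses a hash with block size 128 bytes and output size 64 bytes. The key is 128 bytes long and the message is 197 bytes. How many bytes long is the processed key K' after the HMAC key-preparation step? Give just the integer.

Key is 128 ≤ 128 bytes, zero-padded: |K'| = 128.

128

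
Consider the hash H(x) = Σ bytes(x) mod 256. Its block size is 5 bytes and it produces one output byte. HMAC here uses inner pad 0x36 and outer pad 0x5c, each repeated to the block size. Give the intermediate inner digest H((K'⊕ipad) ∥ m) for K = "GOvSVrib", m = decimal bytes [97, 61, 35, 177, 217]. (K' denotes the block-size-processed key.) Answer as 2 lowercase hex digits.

e7

Key "GOvSVrib" = 47 4f 76 53 56 72 69 62 is 8 bytes > B = 5, so hash it first: H(key) = f2, then zero-pad to 5 bytes: K' = f2 00 00 00 00.
K' ⊕ ipad = c4 36 36 36 36.
Inner input = c4 36 36 36 36 ∥ 61 3d 23 b1 d9.
Inner hash: sum = 196+54+54+54+54+97+61+35+177+217 = 999; mod 256 = 231 → e7.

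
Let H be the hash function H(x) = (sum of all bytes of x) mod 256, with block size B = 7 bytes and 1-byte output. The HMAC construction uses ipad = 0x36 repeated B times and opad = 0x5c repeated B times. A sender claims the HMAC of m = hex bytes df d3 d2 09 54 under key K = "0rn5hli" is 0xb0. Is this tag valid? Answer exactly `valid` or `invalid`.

invalid

Key "0rn5hli" = 30 72 6e 35 68 6c 69 is exactly B = 7 bytes: K' = 30 72 6e 35 68 6c 69.
K' ⊕ ipad = 06 44 58 03 5e 5a 5f; K' ⊕ opad = 6c 2e 32 69 34 30 35.
Inner hash: sum = 6+68+88+3+94+90+95+223+211+210+9+84 = 1181; mod 256 = 157 → 9d.
Outer hash (recomputed tag): sum = 108+46+50+105+52+48+53+157 = 619; mod 256 = 107 → 6b.
Recomputed tag = 6b; claimed = b0 → mismatch.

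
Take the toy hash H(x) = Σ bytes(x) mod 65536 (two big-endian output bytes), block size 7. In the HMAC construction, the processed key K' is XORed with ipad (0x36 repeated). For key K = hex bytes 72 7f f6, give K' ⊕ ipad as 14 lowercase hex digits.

Key hex bytes 72 7f f6 is 3 bytes ≤ B = 7; zero-pad to 7 bytes: K' = 72 7f f6 00 00 00 00.
XOR each byte with 0x36: 72⊕36=44, 7f⊕36=49, f6⊕36=c0, 00⊕36=36, 00⊕36=36, 00⊕36=36, 00⊕36=36.

4449c036363636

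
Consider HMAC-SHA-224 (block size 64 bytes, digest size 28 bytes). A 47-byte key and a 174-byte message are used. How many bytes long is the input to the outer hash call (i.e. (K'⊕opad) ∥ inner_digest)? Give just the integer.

92

Key is 47 ≤ 64 bytes, zero-padded: |K'| = 64.
Outer input = (K'⊕opad) ∥ H(inner) → 64 + 28 = 92 bytes.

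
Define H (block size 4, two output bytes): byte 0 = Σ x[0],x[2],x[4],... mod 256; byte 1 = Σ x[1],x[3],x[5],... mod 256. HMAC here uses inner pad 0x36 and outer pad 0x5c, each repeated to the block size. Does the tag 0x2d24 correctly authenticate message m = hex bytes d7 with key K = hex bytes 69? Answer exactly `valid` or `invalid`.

Key hex bytes 69 is 1 byte ≤ B = 4; zero-pad to 4 bytes: K' = 69 00 00 00.
K' ⊕ ipad = 5f 36 36 36; K' ⊕ opad = 35 5c 5c 5c.
Inner hash: even-index sum = 364 mod 256 = 108; odd-index sum = 108 mod 256 = 108 → 6c 6c.
Outer hash (recomputed tag): even-index sum = 253 mod 256 = 253; odd-index sum = 292 mod 256 = 36 → fd 24.
Recomputed tag = fd24; claimed = 2d24 → mismatch.

invalid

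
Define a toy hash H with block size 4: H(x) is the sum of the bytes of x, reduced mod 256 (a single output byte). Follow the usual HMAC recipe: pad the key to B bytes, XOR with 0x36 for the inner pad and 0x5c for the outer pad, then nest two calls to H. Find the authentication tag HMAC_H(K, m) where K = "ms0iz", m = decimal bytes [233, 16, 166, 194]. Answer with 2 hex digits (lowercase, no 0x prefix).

8b

Key "ms0iz" = 6d 73 30 69 7a is 5 bytes > B = 4, so hash it first: H(key) = f3, then zero-pad to 4 bytes: K' = f3 00 00 00.
K' ⊕ ipad = c5 36 36 36.  K' ⊕ opad = af 5c 5c 5c.
Inner input = (K'⊕ipad) ∥ m = c5 36 36 36 ∥ e9 10 a6 c2.
Inner hash: sum = 197+54+54+54+233+16+166+194 = 968; mod 256 = 200 → c8.
Outer input = (K'⊕opad) ∥ inner = af 5c 5c 5c ∥ c8.
Outer hash (tag): sum = 175+92+92+92+200 = 651; mod 256 = 139 → 8b.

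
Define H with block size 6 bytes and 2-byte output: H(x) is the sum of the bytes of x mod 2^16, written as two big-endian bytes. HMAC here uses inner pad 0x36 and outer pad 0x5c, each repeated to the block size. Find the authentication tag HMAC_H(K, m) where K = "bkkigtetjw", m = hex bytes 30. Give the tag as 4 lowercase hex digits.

026d

Key "bkkigtetjw" = 62 6b 6b 69 67 74 65 74 6a 77 is 10 bytes > B = 6, so hash it first: H(key) = 04 36, then zero-pad to 6 bytes: K' = 04 36 00 00 00 00.
K' ⊕ ipad = 32 00 36 36 36 36.  K' ⊕ opad = 58 6a 5c 5c 5c 5c.
Inner input = (K'⊕ipad) ∥ m = 32 00 36 36 36 36 ∥ 30.
Inner hash: sum = 50+0+54+54+54+54+48 = 314 → 01 3a.
Outer input = (K'⊕opad) ∥ inner = 58 6a 5c 5c 5c 5c ∥ 01 3a.
Outer hash (tag): sum = 88+106+92+92+92+92+1+58 = 621 → 02 6d.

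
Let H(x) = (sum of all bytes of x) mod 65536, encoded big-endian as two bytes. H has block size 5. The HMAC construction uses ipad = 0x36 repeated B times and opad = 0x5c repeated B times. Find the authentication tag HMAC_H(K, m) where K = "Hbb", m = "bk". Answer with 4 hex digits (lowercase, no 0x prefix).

01a9

Key "Hbb" = 48 62 62 is 3 bytes ≤ B = 5; zero-pad to 5 bytes: K' = 48 62 62 00 00.
K' ⊕ ipad = 7e 54 54 36 36.  K' ⊕ opad = 14 3e 3e 5c 5c.
Inner input = (K'⊕ipad) ∥ m = 7e 54 54 36 36 ∥ 62 6b.
Inner hash: sum = 126+84+84+54+54+98+107 = 607 → 02 5f.
Outer input = (K'⊕opad) ∥ inner = 14 3e 3e 5c 5c ∥ 02 5f.
Outer hash (tag): sum = 20+62+62+92+92+2+95 = 425 → 01 a9.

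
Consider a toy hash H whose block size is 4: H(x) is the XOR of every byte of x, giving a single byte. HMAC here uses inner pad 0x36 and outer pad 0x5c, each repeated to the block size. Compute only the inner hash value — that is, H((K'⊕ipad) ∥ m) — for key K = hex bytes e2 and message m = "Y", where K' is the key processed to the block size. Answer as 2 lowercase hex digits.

Key hex bytes e2 is 1 byte ≤ B = 4; zero-pad to 4 bytes: K' = e2 00 00 00.
K' ⊕ ipad = d4 36 36 36.
Inner input = d4 36 36 36 ∥ 59.
Inner hash: XOR d4⊕36⊕36⊕36⊕59 = bb.

bb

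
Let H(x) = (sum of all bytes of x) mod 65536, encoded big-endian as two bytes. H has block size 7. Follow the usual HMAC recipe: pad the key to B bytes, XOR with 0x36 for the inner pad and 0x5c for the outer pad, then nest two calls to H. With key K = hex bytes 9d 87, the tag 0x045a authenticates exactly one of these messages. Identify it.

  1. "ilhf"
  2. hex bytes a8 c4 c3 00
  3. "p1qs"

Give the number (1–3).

3

Key hex bytes 9d 87 is 2 bytes ≤ B = 7; zero-pad to 7 bytes: K' = 9d 87 00 00 00 00 00.
K' ⊕ ipad = ab b1 36 36 36 36 36; K' ⊕ opad = c1 db 5c 5c 5c 5c 5c.
m1: inner = H(ab b1 36 36 36 36 36 69 6c 68 66) = 04 0d; tag = H(c1 db 5c 5c 5c 5c 5c 04 0d) = 0379
m2: inner = H(ab b1 36 36 36 36 36 a8 c4 c3 00) = 04 99; tag = H(c1 db 5c 5c 5c 5c 5c 04 99) = 0405
m3: inner = H(ab b1 36 36 36 36 36 70 31 71 73) = 03 ef; tag = H(c1 db 5c 5c 5c 5c 5c 03 ef) = 045a ← matches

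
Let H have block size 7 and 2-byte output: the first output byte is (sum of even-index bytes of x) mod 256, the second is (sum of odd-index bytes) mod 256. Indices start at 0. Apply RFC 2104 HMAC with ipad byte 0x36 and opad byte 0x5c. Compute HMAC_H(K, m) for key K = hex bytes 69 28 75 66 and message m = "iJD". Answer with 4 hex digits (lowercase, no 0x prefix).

6762

Key hex bytes 69 28 75 66 is 4 bytes ≤ B = 7; zero-pad to 7 bytes: K' = 69 28 75 66 00 00 00.
K' ⊕ ipad = 5f 1e 43 50 36 36 36.  K' ⊕ opad = 35 74 29 3a 5c 5c 5c.
Inner input = (K'⊕ipad) ∥ m = 5f 1e 43 50 36 36 36 ∥ 69 4a 44.
Inner hash: even-index sum = 344 mod 256 = 88; odd-index sum = 337 mod 256 = 81 → 58 51.
Outer input = (K'⊕opad) ∥ inner = 35 74 29 3a 5c 5c 5c ∥ 58 51.
Outer hash (tag): even-index sum = 359 mod 256 = 103; odd-index sum = 354 mod 256 = 98 → 67 62.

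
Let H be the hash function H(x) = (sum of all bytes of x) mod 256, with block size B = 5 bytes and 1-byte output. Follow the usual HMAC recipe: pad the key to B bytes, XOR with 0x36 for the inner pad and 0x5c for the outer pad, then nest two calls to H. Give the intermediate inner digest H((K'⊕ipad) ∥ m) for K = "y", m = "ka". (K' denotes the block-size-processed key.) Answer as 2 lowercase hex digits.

Key "y" = 79 is 1 byte ≤ B = 5; zero-pad to 5 bytes: K' = 79 00 00 00 00.
K' ⊕ ipad = 4f 36 36 36 36.
Inner input = 4f 36 36 36 36 ∥ 6b 61.
Inner hash: sum = 79+54+54+54+54+107+97 = 499; mod 256 = 243 → f3.

f3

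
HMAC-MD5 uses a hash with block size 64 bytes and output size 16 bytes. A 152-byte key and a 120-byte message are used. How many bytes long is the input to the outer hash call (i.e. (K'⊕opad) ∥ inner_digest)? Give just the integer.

80

Key is 152 > 64 bytes, so it is hashed to 16 bytes then zero-padded to 64: |K'| = 64.
Outer input = (K'⊕opad) ∥ H(inner) → 64 + 16 = 80 bytes.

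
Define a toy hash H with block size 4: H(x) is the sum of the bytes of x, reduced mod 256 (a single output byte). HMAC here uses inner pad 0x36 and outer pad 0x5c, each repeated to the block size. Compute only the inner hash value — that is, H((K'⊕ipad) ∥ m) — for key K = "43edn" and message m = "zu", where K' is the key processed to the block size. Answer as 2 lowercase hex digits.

39

Key "43edn" = 34 33 65 64 6e is 5 bytes > B = 4, so hash it first: H(key) = 9e, then zero-pad to 4 bytes: K' = 9e 00 00 00.
K' ⊕ ipad = a8 36 36 36.
Inner input = a8 36 36 36 ∥ 7a 75.
Inner hash: sum = 168+54+54+54+122+117 = 569; mod 256 = 57 → 39.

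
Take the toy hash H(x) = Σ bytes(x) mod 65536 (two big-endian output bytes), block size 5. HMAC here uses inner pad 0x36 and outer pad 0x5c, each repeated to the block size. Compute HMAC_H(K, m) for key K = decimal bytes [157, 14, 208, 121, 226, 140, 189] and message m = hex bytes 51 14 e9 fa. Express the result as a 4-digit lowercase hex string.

01f7

Key decimal bytes [157, 14, 208, 121, 226, 140, 189] = 9d 0e d0 79 e2 8c bd is 7 bytes > B = 5, so hash it first: H(key) = 04 1f, then zero-pad to 5 bytes: K' = 04 1f 00 00 00.
K' ⊕ ipad = 32 29 36 36 36.  K' ⊕ opad = 58 43 5c 5c 5c.
Inner input = (K'⊕ipad) ∥ m = 32 29 36 36 36 ∥ 51 14 e9 fa.
Inner hash: sum = 50+41+54+54+54+81+20+233+250 = 837 → 03 45.
Outer input = (K'⊕opad) ∥ inner = 58 43 5c 5c 5c ∥ 03 45.
Outer hash (tag): sum = 88+67+92+92+92+3+69 = 503 → 01 f7.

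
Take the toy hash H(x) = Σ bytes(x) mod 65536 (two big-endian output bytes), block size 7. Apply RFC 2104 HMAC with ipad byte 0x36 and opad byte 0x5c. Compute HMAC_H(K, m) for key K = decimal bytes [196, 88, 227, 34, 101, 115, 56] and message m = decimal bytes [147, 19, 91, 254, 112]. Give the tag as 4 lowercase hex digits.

Key decimal bytes [196, 88, 227, 34, 101, 115, 56] = c4 58 e3 22 65 73 38 is exactly B = 7 bytes: K' = c4 58 e3 22 65 73 38.
K' ⊕ ipad = f2 6e d5 14 53 45 0e.  K' ⊕ opad = 98 04 bf 7e 39 2f 64.
Inner input = (K'⊕ipad) ∥ m = f2 6e d5 14 53 45 0e ∥ 93 13 5b fe 70.
Inner hash: sum = 242+110+213+20+83+69+14+147+19+91+254+112 = 1374 → 05 5e.
Outer input = (K'⊕opad) ∥ inner = 98 04 bf 7e 39 2f 64 ∥ 05 5e.
Outer hash (tag): sum = 152+4+191+126+57+47+100+5+94 = 776 → 03 08.

0308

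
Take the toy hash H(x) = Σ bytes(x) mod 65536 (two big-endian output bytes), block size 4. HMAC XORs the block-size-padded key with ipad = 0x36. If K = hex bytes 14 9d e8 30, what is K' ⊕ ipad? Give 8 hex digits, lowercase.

22abde06

Key hex bytes 14 9d e8 30 is exactly B = 4 bytes: K' = 14 9d e8 30.
XOR each byte with 0x36: 14⊕36=22, 9d⊕36=ab, e8⊕36=de, 30⊕36=06.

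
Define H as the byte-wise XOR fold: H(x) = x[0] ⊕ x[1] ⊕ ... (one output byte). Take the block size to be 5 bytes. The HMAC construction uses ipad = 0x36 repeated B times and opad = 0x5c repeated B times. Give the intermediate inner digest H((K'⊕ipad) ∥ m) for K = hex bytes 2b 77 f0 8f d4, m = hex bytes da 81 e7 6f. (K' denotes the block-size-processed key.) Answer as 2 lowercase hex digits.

12

Key hex bytes 2b 77 f0 8f d4 is exactly B = 5 bytes: K' = 2b 77 f0 8f d4.
K' ⊕ ipad = 1d 41 c6 b9 e2.
Inner input = 1d 41 c6 b9 e2 ∥ da 81 e7 6f.
Inner hash: XOR 1d⊕41⊕c6⊕b9⊕e2⊕da⊕81⊕e7⊕6f = 12.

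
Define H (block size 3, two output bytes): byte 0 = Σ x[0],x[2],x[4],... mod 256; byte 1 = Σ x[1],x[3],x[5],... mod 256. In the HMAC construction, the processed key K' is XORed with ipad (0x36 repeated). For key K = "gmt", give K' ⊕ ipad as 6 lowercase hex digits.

515b42

Key "gmt" = 67 6d 74 is exactly B = 3 bytes: K' = 67 6d 74.
XOR each byte with 0x36: 67⊕36=51, 6d⊕36=5b, 74⊕36=42.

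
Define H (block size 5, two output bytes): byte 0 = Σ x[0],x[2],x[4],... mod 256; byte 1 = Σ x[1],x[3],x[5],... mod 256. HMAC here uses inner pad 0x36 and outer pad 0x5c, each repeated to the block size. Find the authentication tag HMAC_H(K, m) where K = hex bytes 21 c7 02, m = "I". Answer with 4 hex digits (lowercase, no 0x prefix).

a778

Key hex bytes 21 c7 02 is 3 bytes ≤ B = 5; zero-pad to 5 bytes: K' = 21 c7 02 00 00.
K' ⊕ ipad = 17 f1 34 36 36.  K' ⊕ opad = 7d 9b 5e 5c 5c.
Inner input = (K'⊕ipad) ∥ m = 17 f1 34 36 36 ∥ 49.
Inner hash: even-index sum = 129 mod 256 = 129; odd-index sum = 368 mod 256 = 112 → 81 70.
Outer input = (K'⊕opad) ∥ inner = 7d 9b 5e 5c 5c ∥ 81 70.
Outer hash (tag): even-index sum = 423 mod 256 = 167; odd-index sum = 376 mod 256 = 120 → a7 78.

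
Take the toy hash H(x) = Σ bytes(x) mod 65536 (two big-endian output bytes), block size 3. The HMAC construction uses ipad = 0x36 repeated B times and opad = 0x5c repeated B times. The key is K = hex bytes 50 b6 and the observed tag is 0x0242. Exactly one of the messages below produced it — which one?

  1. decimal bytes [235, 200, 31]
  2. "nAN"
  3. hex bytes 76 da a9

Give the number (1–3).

1

Key hex bytes 50 b6 is 2 bytes ≤ B = 3; zero-pad to 3 bytes: K' = 50 b6 00.
K' ⊕ ipad = 66 80 36; K' ⊕ opad = 0c ea 5c.
m1: inner = H(66 80 36 eb c8 1f) = 02 ee; tag = H(0c ea 5c 02 ee) = 0242 ← matches
m2: inner = H(66 80 36 6e 41 4e) = 02 19; tag = H(0c ea 5c 02 19) = 016d
m3: inner = H(66 80 36 76 da a9) = 03 15; tag = H(0c ea 5c 03 15) = 016a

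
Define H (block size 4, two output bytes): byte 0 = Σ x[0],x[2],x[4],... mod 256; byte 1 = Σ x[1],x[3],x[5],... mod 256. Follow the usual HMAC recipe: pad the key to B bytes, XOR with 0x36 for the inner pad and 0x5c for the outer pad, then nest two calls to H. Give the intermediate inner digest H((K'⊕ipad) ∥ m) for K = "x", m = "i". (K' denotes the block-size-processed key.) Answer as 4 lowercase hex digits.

ed6c

Key "x" = 78 is 1 byte ≤ B = 4; zero-pad to 4 bytes: K' = 78 00 00 00.
K' ⊕ ipad = 4e 36 36 36.
Inner input = 4e 36 36 36 ∥ 69.
Inner hash: even-index sum = 237 mod 256 = 237; odd-index sum = 108 mod 256 = 108 → ed 6c.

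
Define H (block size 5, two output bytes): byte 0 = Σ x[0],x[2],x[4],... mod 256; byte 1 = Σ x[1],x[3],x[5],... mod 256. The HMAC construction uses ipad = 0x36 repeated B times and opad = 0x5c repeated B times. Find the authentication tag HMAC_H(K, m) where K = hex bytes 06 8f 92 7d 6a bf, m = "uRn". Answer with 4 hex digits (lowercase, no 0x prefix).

Key hex bytes 06 8f 92 7d 6a bf is 6 bytes > B = 5, so hash it first: H(key) = 02 cb, then zero-pad to 5 bytes: K' = 02 cb 00 00 00.
K' ⊕ ipad = 34 fd 36 36 36.  K' ⊕ opad = 5e 97 5c 5c 5c.
Inner input = (K'⊕ipad) ∥ m = 34 fd 36 36 36 ∥ 75 52 6e.
Inner hash: even-index sum = 242 mod 256 = 242; odd-index sum = 534 mod 256 = 22 → f2 16.
Outer input = (K'⊕opad) ∥ inner = 5e 97 5c 5c 5c ∥ f2 16.
Outer hash (tag): even-index sum = 300 mod 256 = 44; odd-index sum = 485 mod 256 = 229 → 2c e5.

2ce5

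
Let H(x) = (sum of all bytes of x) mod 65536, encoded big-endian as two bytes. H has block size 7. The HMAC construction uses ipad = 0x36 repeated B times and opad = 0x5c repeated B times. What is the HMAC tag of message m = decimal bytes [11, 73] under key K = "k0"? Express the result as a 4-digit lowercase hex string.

0335

Key "k0" = 6b 30 is 2 bytes ≤ B = 7; zero-pad to 7 bytes: K' = 6b 30 00 00 00 00 00.
K' ⊕ ipad = 5d 06 36 36 36 36 36.  K' ⊕ opad = 37 6c 5c 5c 5c 5c 5c.
Inner input = (K'⊕ipad) ∥ m = 5d 06 36 36 36 36 36 ∥ 0b 49.
Inner hash: sum = 93+6+54+54+54+54+54+11+73 = 453 → 01 c5.
Outer input = (K'⊕opad) ∥ inner = 37 6c 5c 5c 5c 5c 5c ∥ 01 c5.
Outer hash (tag): sum = 55+108+92+92+92+92+92+1+197 = 821 → 03 35.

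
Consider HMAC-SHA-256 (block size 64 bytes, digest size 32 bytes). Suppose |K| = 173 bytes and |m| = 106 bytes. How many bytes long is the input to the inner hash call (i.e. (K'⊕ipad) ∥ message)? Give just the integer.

170

Key is 173 > 64 bytes, so it is hashed to 32 bytes then zero-padded to 64: |K'| = 64.
Inner input = (K'⊕ipad) ∥ m → 64 + 106 = 170 bytes.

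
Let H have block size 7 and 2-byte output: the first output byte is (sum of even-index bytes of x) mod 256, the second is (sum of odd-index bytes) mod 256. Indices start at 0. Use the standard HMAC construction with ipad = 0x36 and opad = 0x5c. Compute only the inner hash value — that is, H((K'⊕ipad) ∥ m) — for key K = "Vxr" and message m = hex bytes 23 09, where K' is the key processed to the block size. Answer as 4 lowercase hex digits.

Key "Vxr" = 56 78 72 is 3 bytes ≤ B = 7; zero-pad to 7 bytes: K' = 56 78 72 00 00 00 00.
K' ⊕ ipad = 60 4e 44 36 36 36 36.
Inner input = 60 4e 44 36 36 36 36 ∥ 23 09.
Inner hash: even-index sum = 281 mod 256 = 25; odd-index sum = 221 mod 256 = 221 → 19 dd.

19dd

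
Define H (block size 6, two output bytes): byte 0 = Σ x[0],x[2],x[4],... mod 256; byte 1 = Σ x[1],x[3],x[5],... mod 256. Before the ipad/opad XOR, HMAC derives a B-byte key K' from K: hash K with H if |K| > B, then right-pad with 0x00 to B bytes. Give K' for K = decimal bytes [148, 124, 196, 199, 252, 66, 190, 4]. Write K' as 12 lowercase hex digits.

|K| = 8 > B = 6, so first hash the key.
H(K): even-index sum = 786 mod 256 = 18; odd-index sum = 393 mod 256 = 137 → 12 89.
Zero-pad H(K) = 12 89 to 6 bytes: K' = 12 89 00 00 00 00.

128900000000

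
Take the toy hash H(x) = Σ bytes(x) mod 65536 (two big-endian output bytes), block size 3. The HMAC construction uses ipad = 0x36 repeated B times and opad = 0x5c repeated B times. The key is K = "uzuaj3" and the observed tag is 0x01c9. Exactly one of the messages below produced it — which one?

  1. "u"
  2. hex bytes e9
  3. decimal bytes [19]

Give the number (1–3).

Key "uzuaj3" = 75 7a 75 61 6a 33 is 6 bytes > B = 3, so hash it first: H(key) = 02 62, then zero-pad to 3 bytes: K' = 02 62 00.
K' ⊕ ipad = 34 54 36; K' ⊕ opad = 5e 3e 5c.
m1: inner = H(34 54 36 75) = 01 33; tag = H(5e 3e 5c 01 33) = 012c
m2: inner = H(34 54 36 e9) = 01 a7; tag = H(5e 3e 5c 01 a7) = 01a0
m3: inner = H(34 54 36 13) = 00 d1; tag = H(5e 3e 5c 00 d1) = 01c9 ← matches

3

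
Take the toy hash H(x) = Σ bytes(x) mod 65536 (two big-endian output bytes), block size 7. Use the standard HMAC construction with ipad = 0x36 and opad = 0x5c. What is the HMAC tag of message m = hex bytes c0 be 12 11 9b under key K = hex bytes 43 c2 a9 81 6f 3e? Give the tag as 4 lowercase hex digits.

Key hex bytes 43 c2 a9 81 6f 3e is 6 bytes ≤ B = 7; zero-pad to 7 bytes: K' = 43 c2 a9 81 6f 3e 00.
K' ⊕ ipad = 75 f4 9f b7 59 08 36.  K' ⊕ opad = 1f 9e f5 dd 33 62 5c.
Inner input = (K'⊕ipad) ∥ m = 75 f4 9f b7 59 08 36 ∥ c0 be 12 11 9b.
Inner hash: sum = 117+244+159+183+89+8+54+192+190+18+17+155 = 1426 → 05 92.
Outer input = (K'⊕opad) ∥ inner = 1f 9e f5 dd 33 62 5c ∥ 05 92.
Outer hash (tag): sum = 31+158+245+221+51+98+92+5+146 = 1047 → 04 17.

0417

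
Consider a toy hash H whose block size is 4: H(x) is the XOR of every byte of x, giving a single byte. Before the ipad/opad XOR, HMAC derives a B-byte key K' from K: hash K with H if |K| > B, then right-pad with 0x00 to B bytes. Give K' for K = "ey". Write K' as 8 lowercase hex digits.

Key "ey" = 65 79 is 2 bytes ≤ B = 4; zero-pad to 4 bytes: K' = 65 79 00 00.

65790000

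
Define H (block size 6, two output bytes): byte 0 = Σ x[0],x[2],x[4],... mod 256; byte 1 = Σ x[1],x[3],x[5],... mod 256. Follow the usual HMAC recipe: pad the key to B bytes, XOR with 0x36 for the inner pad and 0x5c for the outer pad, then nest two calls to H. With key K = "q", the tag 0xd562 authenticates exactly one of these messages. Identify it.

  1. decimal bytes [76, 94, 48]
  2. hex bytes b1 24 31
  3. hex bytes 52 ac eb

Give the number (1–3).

Key "q" = 71 is 1 byte ≤ B = 6; zero-pad to 6 bytes: K' = 71 00 00 00 00 00.
K' ⊕ ipad = 47 36 36 36 36 36; K' ⊕ opad = 2d 5c 5c 5c 5c 5c.
m1: inner = H(47 36 36 36 36 36 4c 5e 30) = 2f 00; tag = H(2d 5c 5c 5c 5c 5c 2f 00) = 1414
m2: inner = H(47 36 36 36 36 36 b1 24 31) = 95 c6; tag = H(2d 5c 5c 5c 5c 5c 95 c6) = 7ada
m3: inner = H(47 36 36 36 36 36 52 ac eb) = f0 4e; tag = H(2d 5c 5c 5c 5c 5c f0 4e) = d562 ← matches

3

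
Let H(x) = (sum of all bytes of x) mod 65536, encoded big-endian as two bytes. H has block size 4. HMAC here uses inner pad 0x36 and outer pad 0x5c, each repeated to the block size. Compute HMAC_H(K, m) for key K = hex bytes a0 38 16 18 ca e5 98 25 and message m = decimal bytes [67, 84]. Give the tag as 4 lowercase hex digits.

01c2

Key hex bytes a0 38 16 18 ca e5 98 25 is 8 bytes > B = 4, so hash it first: H(key) = 03 72, then zero-pad to 4 bytes: K' = 03 72 00 00.
K' ⊕ ipad = 35 44 36 36.  K' ⊕ opad = 5f 2e 5c 5c.
Inner input = (K'⊕ipad) ∥ m = 35 44 36 36 ∥ 43 54.
Inner hash: sum = 53+68+54+54+67+84 = 380 → 01 7c.
Outer input = (K'⊕opad) ∥ inner = 5f 2e 5c 5c ∥ 01 7c.
Outer hash (tag): sum = 95+46+92+92+1+124 = 450 → 01 c2.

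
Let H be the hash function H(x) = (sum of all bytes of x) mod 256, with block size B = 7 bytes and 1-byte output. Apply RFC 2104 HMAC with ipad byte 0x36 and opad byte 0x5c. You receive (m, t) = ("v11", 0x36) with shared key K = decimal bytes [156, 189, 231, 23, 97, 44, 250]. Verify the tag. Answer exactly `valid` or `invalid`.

Key decimal bytes [156, 189, 231, 23, 97, 44, 250] = 9c bd e7 17 61 2c fa is exactly B = 7 bytes: K' = 9c bd e7 17 61 2c fa.
K' ⊕ ipad = aa 8b d1 21 57 1a cc; K' ⊕ opad = c0 e1 bb 4b 3d 70 a6.
Inner hash: sum = 170+139+209+33+87+26+204+118+49+49 = 1084; mod 256 = 60 → 3c.
Outer hash (recomputed tag): sum = 192+225+187+75+61+112+166+60 = 1078; mod 256 = 54 → 36.
Recomputed tag = 36; claimed = 36 → match.

valid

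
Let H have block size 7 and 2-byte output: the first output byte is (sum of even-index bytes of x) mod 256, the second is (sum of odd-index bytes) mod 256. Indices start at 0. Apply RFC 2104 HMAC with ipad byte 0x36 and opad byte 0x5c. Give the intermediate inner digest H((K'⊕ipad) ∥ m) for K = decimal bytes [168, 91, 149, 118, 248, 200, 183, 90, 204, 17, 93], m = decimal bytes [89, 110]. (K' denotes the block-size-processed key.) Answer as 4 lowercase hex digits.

33f7

Key decimal bytes [168, 91, 149, 118, 248, 200, 183, 90, 204, 17, 93] = a8 5b 95 76 f8 c8 b7 5a cc 11 5d is 11 bytes > B = 7, so hash it first: H(key) = 15 04, then zero-pad to 7 bytes: K' = 15 04 00 00 00 00 00.
K' ⊕ ipad = 23 32 36 36 36 36 36.
Inner input = 23 32 36 36 36 36 36 ∥ 59 6e.
Inner hash: even-index sum = 307 mod 256 = 51; odd-index sum = 247 mod 256 = 247 → 33 f7.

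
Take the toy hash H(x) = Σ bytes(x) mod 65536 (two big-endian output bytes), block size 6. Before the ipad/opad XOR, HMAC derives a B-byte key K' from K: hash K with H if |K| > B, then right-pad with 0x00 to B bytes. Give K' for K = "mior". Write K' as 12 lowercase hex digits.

Key "mior" = 6d 69 6f 72 is 4 bytes ≤ B = 6; zero-pad to 6 bytes: K' = 6d 69 6f 72 00 00.

6d696f720000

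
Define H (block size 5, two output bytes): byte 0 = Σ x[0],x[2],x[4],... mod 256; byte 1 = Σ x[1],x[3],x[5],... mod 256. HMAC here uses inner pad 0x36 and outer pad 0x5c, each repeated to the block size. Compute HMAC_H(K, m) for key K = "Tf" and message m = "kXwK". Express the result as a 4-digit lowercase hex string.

Key "Tf" = 54 66 is 2 bytes ≤ B = 5; zero-pad to 5 bytes: K' = 54 66 00 00 00.
K' ⊕ ipad = 62 50 36 36 36.  K' ⊕ opad = 08 3a 5c 5c 5c.
Inner input = (K'⊕ipad) ∥ m = 62 50 36 36 36 ∥ 6b 58 77 4b.
Inner hash: even-index sum = 369 mod 256 = 113; odd-index sum = 360 mod 256 = 104 → 71 68.
Outer input = (K'⊕opad) ∥ inner = 08 3a 5c 5c 5c ∥ 71 68.
Outer hash (tag): even-index sum = 296 mod 256 = 40; odd-index sum = 263 mod 256 = 7 → 28 07.

2807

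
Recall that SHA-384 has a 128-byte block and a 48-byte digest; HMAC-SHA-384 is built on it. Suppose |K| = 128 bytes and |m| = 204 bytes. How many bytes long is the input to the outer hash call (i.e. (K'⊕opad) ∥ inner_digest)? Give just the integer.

Key is 128 ≤ 128 bytes, zero-padded: |K'| = 128.
Outer input = (K'⊕opad) ∥ H(inner) → 128 + 48 = 176 bytes.

176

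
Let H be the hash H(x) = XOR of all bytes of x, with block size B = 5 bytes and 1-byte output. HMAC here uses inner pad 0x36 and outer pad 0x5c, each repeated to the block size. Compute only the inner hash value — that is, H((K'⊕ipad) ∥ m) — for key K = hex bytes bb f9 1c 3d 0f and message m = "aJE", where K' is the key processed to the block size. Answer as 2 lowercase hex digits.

Key hex bytes bb f9 1c 3d 0f is exactly B = 5 bytes: K' = bb f9 1c 3d 0f.
K' ⊕ ipad = 8d cf 2a 0b 39.
Inner input = 8d cf 2a 0b 39 ∥ 61 4a 45.
Inner hash: XOR 8d⊕cf⊕2a⊕0b⊕39⊕61⊕4a⊕45 = 34.

34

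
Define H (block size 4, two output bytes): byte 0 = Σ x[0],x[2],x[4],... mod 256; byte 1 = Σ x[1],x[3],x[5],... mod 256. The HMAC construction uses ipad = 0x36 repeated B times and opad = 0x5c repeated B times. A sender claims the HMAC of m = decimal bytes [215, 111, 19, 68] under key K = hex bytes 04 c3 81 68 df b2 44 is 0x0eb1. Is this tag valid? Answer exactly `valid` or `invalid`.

valid

Key hex bytes 04 c3 81 68 df b2 44 is 7 bytes > B = 4, so hash it first: H(key) = a8 dd, then zero-pad to 4 bytes: K' = a8 dd 00 00.
K' ⊕ ipad = 9e eb 36 36; K' ⊕ opad = f4 81 5c 5c.
Inner hash: even-index sum = 446 mod 256 = 190; odd-index sum = 468 mod 256 = 212 → be d4.
Outer hash (recomputed tag): even-index sum = 526 mod 256 = 14; odd-index sum = 433 mod 256 = 177 → 0e b1.
Recomputed tag = 0eb1; claimed = 0eb1 → match.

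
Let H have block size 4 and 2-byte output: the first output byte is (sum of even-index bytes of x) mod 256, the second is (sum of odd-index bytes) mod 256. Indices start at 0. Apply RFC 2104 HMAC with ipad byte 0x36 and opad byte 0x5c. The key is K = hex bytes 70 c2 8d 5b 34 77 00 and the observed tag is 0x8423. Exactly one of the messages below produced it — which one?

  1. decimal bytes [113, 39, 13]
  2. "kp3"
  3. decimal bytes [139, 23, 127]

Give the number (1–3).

Key hex bytes 70 c2 8d 5b 34 77 00 is 7 bytes > B = 4, so hash it first: H(key) = 31 94, then zero-pad to 4 bytes: K' = 31 94 00 00.
K' ⊕ ipad = 07 a2 36 36; K' ⊕ opad = 6d c8 5c 5c.
m1: inner = H(07 a2 36 36 71 27 0d) = bb ff; tag = H(6d c8 5c 5c bb ff) = 8423 ← matches
m2: inner = H(07 a2 36 36 6b 70 33) = db 48; tag = H(6d c8 5c 5c db 48) = a46c
m3: inner = H(07 a2 36 36 8b 17 7f) = 47 ef; tag = H(6d c8 5c 5c 47 ef) = 1013

1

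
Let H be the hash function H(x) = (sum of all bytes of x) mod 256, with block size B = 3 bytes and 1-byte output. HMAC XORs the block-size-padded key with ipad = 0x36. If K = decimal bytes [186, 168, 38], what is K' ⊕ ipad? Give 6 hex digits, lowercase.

Key decimal bytes [186, 168, 38] = ba a8 26 is exactly B = 3 bytes: K' = ba a8 26.
XOR each byte with 0x36: ba⊕36=8c, a8⊕36=9e, 26⊕36=10.

8c9e10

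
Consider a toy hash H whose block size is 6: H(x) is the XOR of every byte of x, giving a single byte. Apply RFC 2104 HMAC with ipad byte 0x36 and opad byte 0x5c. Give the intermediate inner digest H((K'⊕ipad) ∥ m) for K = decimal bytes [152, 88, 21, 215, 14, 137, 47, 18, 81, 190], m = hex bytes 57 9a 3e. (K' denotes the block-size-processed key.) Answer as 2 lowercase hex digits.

Key decimal bytes [152, 88, 21, 215, 14, 137, 47, 18, 81, 190] = 98 58 15 d7 0e 89 2f 12 51 be is 10 bytes > B = 6, so hash it first: H(key) = 57, then zero-pad to 6 bytes: K' = 57 00 00 00 00 00.
K' ⊕ ipad = 61 36 36 36 36 36.
Inner input = 61 36 36 36 36 36 ∥ 57 9a 3e.
Inner hash: XOR 61⊕36⊕36⊕36⊕36⊕36⊕57⊕9a⊕3e = a4.

a4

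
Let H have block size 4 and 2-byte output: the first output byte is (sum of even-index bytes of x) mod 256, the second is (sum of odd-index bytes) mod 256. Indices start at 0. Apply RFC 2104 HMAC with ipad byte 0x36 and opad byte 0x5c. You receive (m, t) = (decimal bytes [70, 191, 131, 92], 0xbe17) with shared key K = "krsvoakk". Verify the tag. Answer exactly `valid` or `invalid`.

invalid

Key "krsvoakk" = 6b 72 73 76 6f 61 6b 6b is 8 bytes > B = 4, so hash it first: H(key) = b8 b4, then zero-pad to 4 bytes: K' = b8 b4 00 00.
K' ⊕ ipad = 8e 82 36 36; K' ⊕ opad = e4 e8 5c 5c.
Inner hash: even-index sum = 397 mod 256 = 141; odd-index sum = 467 mod 256 = 211 → 8d d3.
Outer hash (recomputed tag): even-index sum = 461 mod 256 = 205; odd-index sum = 535 mod 256 = 23 → cd 17.
Recomputed tag = cd17; claimed = be17 → mismatch.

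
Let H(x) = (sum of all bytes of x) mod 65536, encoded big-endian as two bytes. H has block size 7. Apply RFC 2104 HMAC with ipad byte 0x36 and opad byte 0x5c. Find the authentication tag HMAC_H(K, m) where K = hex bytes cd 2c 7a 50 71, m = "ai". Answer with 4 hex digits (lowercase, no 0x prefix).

Key hex bytes cd 2c 7a 50 71 is 5 bytes ≤ B = 7; zero-pad to 7 bytes: K' = cd 2c 7a 50 71 00 00.
K' ⊕ ipad = fb 1a 4c 66 47 36 36.  K' ⊕ opad = 91 70 26 0c 2d 5c 5c.
Inner input = (K'⊕ipad) ∥ m = fb 1a 4c 66 47 36 36 ∥ 61 69.
Inner hash: sum = 251+26+76+102+71+54+54+97+105 = 836 → 03 44.
Outer input = (K'⊕opad) ∥ inner = 91 70 26 0c 2d 5c 5c ∥ 03 44.
Outer hash (tag): sum = 145+112+38+12+45+92+92+3+68 = 607 → 02 5f.

025f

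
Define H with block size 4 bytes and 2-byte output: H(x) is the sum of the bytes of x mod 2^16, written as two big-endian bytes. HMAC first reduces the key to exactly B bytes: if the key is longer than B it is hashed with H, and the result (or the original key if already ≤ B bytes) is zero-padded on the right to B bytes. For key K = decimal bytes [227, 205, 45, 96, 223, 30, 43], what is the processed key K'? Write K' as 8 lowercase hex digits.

|K| = 7 > B = 4, so first hash the key.
H(K): sum = 227+205+45+96+223+30+43 = 869 → 03 65.
Zero-pad H(K) = 03 65 to 4 bytes: K' = 03 65 00 00.

03650000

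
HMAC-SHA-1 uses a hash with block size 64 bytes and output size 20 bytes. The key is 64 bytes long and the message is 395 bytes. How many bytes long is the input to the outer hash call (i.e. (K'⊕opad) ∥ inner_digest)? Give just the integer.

84

Key is 64 ≤ 64 bytes, zero-padded: |K'| = 64.
Outer input = (K'⊕opad) ∥ H(inner) → 64 + 20 = 84 bytes.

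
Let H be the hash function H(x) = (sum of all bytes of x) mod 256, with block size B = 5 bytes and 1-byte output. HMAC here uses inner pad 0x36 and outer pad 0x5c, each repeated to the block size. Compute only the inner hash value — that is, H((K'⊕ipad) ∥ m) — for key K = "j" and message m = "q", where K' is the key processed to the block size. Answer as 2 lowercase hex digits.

Key "j" = 6a is 1 byte ≤ B = 5; zero-pad to 5 bytes: K' = 6a 00 00 00 00.
K' ⊕ ipad = 5c 36 36 36 36.
Inner input = 5c 36 36 36 36 ∥ 71.
Inner hash: sum = 92+54+54+54+54+113 = 421; mod 256 = 165 → a5.

a5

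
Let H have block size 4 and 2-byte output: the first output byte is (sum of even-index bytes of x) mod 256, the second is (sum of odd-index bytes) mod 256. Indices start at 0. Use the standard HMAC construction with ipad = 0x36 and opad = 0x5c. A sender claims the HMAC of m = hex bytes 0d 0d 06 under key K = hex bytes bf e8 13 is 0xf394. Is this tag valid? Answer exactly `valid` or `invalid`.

Key hex bytes bf e8 13 is 3 bytes ≤ B = 4; zero-pad to 4 bytes: K' = bf e8 13 00.
K' ⊕ ipad = 89 de 25 36; K' ⊕ opad = e3 b4 4f 5c.
Inner hash: even-index sum = 193 mod 256 = 193; odd-index sum = 289 mod 256 = 33 → c1 21.
Outer hash (recomputed tag): even-index sum = 499 mod 256 = 243; odd-index sum = 305 mod 256 = 49 → f3 31.
Recomputed tag = f331; claimed = f394 → mismatch.

invalid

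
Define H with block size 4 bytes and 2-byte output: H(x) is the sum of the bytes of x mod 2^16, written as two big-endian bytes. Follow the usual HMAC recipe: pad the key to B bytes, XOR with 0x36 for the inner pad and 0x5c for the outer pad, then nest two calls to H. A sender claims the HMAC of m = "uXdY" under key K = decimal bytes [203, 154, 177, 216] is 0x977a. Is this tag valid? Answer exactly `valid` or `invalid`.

Key decimal bytes [203, 154, 177, 216] = cb 9a b1 d8 is exactly B = 4 bytes: K' = cb 9a b1 d8.
K' ⊕ ipad = fd ac 87 ee; K' ⊕ opad = 97 c6 ed 84.
Inner hash: sum = 253+172+135+238+117+88+100+89 = 1192 → 04 a8.
Outer hash (recomputed tag): sum = 151+198+237+132+4+168 = 890 → 03 7a.
Recomputed tag = 037a; claimed = 977a → mismatch.

invalid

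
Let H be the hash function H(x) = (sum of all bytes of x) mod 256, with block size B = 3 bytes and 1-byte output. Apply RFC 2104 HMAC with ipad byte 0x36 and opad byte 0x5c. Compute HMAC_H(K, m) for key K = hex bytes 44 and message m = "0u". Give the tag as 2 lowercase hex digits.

Key hex bytes 44 is 1 byte ≤ B = 3; zero-pad to 3 bytes: K' = 44 00 00.
K' ⊕ ipad = 72 36 36.  K' ⊕ opad = 18 5c 5c.
Inner input = (K'⊕ipad) ∥ m = 72 36 36 ∥ 30 75.
Inner hash: sum = 114+54+54+48+117 = 387; mod 256 = 131 → 83.
Outer input = (K'⊕opad) ∥ inner = 18 5c 5c ∥ 83.
Outer hash (tag): sum = 24+92+92+131 = 339; mod 256 = 83 → 53.

53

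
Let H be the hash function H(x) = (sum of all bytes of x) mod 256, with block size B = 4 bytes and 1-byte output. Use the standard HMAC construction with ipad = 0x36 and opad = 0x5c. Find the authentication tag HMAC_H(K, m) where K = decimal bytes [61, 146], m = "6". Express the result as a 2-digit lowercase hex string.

Key decimal bytes [61, 146] = 3d 92 is 2 bytes ≤ B = 4; zero-pad to 4 bytes: K' = 3d 92 00 00.
K' ⊕ ipad = 0b a4 36 36.  K' ⊕ opad = 61 ce 5c 5c.
Inner input = (K'⊕ipad) ∥ m = 0b a4 36 36 ∥ 36.
Inner hash: sum = 11+164+54+54+54 = 337; mod 256 = 81 → 51.
Outer input = (K'⊕opad) ∥ inner = 61 ce 5c 5c ∥ 51.
Outer hash (tag): sum = 97+206+92+92+81 = 568; mod 256 = 56 → 38.

38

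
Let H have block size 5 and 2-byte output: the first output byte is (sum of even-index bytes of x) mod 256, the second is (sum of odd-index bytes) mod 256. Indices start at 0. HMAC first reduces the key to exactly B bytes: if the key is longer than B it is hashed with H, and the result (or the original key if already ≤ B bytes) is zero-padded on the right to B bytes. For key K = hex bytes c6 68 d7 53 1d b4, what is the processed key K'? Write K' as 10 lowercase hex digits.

|K| = 6 > B = 5, so first hash the key.
H(K): even-index sum = 442 mod 256 = 186; odd-index sum = 367 mod 256 = 111 → ba 6f.
Zero-pad H(K) = ba 6f to 5 bytes: K' = ba 6f 00 00 00.

ba6f000000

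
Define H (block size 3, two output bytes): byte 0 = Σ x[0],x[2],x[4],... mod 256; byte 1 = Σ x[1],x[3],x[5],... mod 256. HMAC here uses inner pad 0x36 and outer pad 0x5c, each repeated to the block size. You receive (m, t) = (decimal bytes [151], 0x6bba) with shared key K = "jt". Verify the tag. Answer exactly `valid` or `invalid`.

valid

Key "jt" = 6a 74 is 2 bytes ≤ B = 3; zero-pad to 3 bytes: K' = 6a 74 00.
K' ⊕ ipad = 5c 42 36; K' ⊕ opad = 36 28 5c.
Inner hash: even-index sum = 146 mod 256 = 146; odd-index sum = 217 mod 256 = 217 → 92 d9.
Outer hash (recomputed tag): even-index sum = 363 mod 256 = 107; odd-index sum = 186 mod 256 = 186 → 6b ba.
Recomputed tag = 6bba; claimed = 6bba → match.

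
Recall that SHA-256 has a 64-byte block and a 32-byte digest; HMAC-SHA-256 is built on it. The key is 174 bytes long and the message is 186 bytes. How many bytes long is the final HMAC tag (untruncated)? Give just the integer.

The tag is one SHA-256 digest: 32 bytes.

32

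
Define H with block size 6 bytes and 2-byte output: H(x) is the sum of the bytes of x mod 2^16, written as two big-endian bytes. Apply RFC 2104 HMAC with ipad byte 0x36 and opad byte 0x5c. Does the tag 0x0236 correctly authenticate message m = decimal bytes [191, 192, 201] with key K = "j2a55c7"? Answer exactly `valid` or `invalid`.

Key "j2a55c7" = 6a 32 61 35 35 63 37 is 7 bytes > B = 6, so hash it first: H(key) = 02 01, then zero-pad to 6 bytes: K' = 02 01 00 00 00 00.
K' ⊕ ipad = 34 37 36 36 36 36; K' ⊕ opad = 5e 5d 5c 5c 5c 5c.
Inner hash: sum = 52+55+54+54+54+54+191+192+201 = 907 → 03 8b.
Outer hash (recomputed tag): sum = 94+93+92+92+92+92+3+139 = 697 → 02 b9.
Recomputed tag = 02b9; claimed = 0236 → mismatch.

invalid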